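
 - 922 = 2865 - 3787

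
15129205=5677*2665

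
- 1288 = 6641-7929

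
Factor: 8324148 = 2^2*3^1 *7^1*41^1 * 2417^1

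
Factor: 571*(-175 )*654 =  - 65350950 = - 2^1*3^1*5^2 *7^1 * 109^1*571^1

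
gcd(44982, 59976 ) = 14994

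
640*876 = 560640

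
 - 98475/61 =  - 98475/61 = - 1614.34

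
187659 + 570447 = 758106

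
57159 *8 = 457272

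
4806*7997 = 38433582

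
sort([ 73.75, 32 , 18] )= [18, 32,73.75]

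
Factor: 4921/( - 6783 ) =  - 37/51 = - 3^ (- 1)*17^( - 1)*37^1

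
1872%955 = 917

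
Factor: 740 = 2^2 *5^1  *  37^1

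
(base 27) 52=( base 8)211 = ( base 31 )4d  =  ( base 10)137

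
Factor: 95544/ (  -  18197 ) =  -2^3 * 3^2* 31^( - 1 )*587^(  -  1 )*1327^1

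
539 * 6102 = 3288978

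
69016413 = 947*72879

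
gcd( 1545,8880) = 15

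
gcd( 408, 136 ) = 136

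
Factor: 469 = 7^1*67^1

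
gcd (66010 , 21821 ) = 1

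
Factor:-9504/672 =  - 3^2*7^(  -  1)*11^1 = - 99/7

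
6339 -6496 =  - 157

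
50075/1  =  50075 = 50075.00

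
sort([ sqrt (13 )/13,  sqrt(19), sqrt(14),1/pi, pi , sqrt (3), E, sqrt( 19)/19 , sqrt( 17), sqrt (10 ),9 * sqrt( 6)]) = [ sqrt ( 19)/19, sqrt( 13) /13,1/pi, sqrt(3), E,pi, sqrt( 10),sqrt( 14)  ,  sqrt(17), sqrt(19 ), 9 * sqrt(6) ] 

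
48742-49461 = -719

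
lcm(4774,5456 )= 38192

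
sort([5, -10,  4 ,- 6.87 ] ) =[ - 10,-6.87,4, 5]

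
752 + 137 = 889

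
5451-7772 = -2321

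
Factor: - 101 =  - 101^1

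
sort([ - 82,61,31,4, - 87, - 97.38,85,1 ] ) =[ - 97.38, - 87,-82, 1, 4 , 31,  61,85] 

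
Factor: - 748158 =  - 2^1  *  3^1 * 124693^1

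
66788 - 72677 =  - 5889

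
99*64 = 6336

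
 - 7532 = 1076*( - 7 )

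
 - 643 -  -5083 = 4440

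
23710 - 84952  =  -61242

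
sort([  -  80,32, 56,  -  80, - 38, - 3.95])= [ - 80,  -  80, - 38,  -  3.95,32,56]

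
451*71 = 32021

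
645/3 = 215 = 215.00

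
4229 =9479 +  - 5250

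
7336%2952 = 1432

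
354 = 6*59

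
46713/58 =46713/58 = 805.40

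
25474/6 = 4245 + 2/3 = 4245.67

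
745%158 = 113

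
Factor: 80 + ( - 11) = 3^1 * 23^1 = 69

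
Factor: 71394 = 2^1*3^1*73^1*163^1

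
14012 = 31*452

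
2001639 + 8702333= 10703972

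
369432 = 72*5131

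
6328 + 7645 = 13973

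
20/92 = 5/23=0.22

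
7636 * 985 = 7521460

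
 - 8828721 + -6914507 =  - 15743228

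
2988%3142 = 2988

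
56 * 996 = 55776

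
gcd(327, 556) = 1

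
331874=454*731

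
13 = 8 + 5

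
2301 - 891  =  1410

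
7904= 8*988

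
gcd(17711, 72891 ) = 89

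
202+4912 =5114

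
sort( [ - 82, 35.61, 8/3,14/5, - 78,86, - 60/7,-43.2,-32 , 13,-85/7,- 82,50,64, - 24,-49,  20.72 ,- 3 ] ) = [ - 82, - 82,  -  78,-49,-43.2, - 32,- 24, - 85/7, - 60/7, - 3, 8/3, 14/5, 13, 20.72 , 35.61,  50,64 , 86 ] 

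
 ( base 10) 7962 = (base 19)1311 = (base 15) 255C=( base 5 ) 223322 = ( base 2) 1111100011010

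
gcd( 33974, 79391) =1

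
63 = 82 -19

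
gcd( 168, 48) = 24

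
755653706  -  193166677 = 562487029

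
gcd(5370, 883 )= 1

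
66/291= 22/97  =  0.23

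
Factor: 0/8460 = 0^1= 0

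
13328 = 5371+7957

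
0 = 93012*0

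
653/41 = 15+38/41 = 15.93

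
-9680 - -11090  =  1410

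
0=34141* 0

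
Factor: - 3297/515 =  - 3^1*5^(-1) * 7^1*103^(  -  1 )*157^1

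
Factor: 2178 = 2^1*3^2*11^2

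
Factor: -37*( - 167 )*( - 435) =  - 2687865 = - 3^1*5^1*29^1*37^1*167^1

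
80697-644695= - 563998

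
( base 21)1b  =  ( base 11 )2A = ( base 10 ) 32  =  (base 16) 20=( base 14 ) 24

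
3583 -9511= -5928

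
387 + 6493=6880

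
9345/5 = 1869 = 1869.00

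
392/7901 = 392/7901 = 0.05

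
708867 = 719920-11053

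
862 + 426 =1288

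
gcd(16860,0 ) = 16860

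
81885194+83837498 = 165722692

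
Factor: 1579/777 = 3^( - 1)*7^( - 1 )*37^( - 1)*1579^1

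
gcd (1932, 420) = 84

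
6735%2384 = 1967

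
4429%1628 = 1173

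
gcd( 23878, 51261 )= 1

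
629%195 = 44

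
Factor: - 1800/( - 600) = 3 =3^1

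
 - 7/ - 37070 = 7/37070 = 0.00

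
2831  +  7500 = 10331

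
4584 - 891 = 3693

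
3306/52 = 63+15/26 = 63.58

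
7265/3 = 2421+ 2/3 = 2421.67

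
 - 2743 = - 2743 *1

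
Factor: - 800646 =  - 2^1*  3^1*7^1*11^1*1733^1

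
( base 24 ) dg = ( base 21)FD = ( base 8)510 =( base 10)328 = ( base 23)E6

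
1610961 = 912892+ 698069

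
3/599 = 3/599= 0.01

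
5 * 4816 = 24080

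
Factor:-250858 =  - 2^1*125429^1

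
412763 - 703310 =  - 290547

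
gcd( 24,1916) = 4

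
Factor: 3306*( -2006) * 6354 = -42138685944  =  - 2^3*  3^3  *  17^1 *19^1* 29^1 * 59^1*  353^1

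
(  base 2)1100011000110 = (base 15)1D2C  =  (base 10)6342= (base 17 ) 14G1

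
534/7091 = 534/7091= 0.08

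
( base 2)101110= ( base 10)46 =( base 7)64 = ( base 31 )1F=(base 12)3a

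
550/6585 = 110/1317=0.08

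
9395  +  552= 9947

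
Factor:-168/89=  - 2^3*3^1 * 7^1*89^( - 1 ) 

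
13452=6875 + 6577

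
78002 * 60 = 4680120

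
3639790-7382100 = -3742310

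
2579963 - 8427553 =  - 5847590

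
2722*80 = 217760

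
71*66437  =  4717027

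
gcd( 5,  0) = 5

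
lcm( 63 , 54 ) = 378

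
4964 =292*17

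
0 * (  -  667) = 0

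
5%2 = 1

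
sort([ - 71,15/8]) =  [ - 71 , 15/8]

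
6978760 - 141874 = 6836886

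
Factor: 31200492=2^2 * 3^1*73^1 * 35617^1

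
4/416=1/104 = 0.01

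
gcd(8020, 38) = 2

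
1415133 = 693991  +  721142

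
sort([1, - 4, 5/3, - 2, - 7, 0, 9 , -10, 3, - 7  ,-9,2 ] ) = [-10, - 9, - 7, - 7, - 4, - 2, 0 , 1,5/3,2,3, 9 ]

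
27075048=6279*4312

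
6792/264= 25 + 8/11 = 25.73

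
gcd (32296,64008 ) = 8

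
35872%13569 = 8734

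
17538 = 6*2923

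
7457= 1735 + 5722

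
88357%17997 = 16369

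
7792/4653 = 1+3139/4653  =  1.67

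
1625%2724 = 1625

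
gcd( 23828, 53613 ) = 5957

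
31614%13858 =3898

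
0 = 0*2743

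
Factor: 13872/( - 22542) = - 2^3*13^( - 1 ) = -8/13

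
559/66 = 8 +31/66 = 8.47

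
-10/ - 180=1/18=0.06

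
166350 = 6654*25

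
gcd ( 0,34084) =34084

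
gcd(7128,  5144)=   8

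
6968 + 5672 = 12640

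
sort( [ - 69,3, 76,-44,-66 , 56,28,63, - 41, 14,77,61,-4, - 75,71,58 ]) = [ - 75, - 69,-66,-44, - 41, - 4, 3,14,28,56,58, 61,63, 71,76 , 77]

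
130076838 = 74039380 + 56037458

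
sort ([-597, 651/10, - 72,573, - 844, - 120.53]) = [  -  844, - 597 , - 120.53, - 72,651/10,573] 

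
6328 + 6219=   12547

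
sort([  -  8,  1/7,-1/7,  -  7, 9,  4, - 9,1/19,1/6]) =[ - 9,- 8, - 7, - 1/7, 1/19,  1/7, 1/6 , 4 , 9 ]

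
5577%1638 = 663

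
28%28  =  0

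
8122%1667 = 1454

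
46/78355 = 46/78355= 0.00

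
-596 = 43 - 639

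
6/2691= 2/897 = 0.00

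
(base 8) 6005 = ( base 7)11654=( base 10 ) 3077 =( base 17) AB0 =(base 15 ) DA2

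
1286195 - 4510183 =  - 3223988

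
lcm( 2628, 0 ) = 0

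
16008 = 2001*8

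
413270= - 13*( - 31790) 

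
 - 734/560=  - 367/280 = - 1.31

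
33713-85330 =-51617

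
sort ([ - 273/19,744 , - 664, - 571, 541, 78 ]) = [ - 664, - 571, - 273/19,78, 541, 744 ]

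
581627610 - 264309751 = 317317859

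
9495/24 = 3165/8 = 395.62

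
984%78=48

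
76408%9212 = 2712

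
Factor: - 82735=-5^1 * 16547^1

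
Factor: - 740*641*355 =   -  2^2*5^2*37^1*71^1 * 641^1 = - 168390700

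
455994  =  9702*47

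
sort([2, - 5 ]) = [ - 5,  2]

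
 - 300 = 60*(- 5)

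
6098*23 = 140254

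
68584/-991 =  - 68584/991 = - 69.21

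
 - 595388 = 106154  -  701542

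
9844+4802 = 14646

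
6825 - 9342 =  - 2517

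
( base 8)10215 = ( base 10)4237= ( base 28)5b9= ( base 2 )1000010001101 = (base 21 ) 9cg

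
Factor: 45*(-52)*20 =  - 2^4*3^2*5^2*13^1 =-  46800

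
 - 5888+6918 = 1030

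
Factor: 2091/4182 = 1/2 = 2^( - 1 )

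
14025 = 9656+4369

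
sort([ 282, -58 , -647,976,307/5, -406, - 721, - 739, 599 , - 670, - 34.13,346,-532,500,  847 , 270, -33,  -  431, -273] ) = [ - 739, - 721, -670, -647,-532, -431, - 406, - 273, -58, - 34.13, - 33,307/5, 270, 282 , 346, 500,  599,847 , 976]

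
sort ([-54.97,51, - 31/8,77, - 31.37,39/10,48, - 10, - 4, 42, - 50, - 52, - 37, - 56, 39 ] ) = [ - 56,-54.97,-52, - 50, - 37, - 31.37, - 10,  -  4,-31/8,39/10,39, 42,48,51,77] 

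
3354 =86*39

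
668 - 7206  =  -6538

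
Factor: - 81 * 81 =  - 6561 = -  3^8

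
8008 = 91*88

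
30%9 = 3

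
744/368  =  2 + 1/46 =2.02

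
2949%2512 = 437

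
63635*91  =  5790785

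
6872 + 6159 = 13031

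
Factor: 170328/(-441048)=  - 17^( - 1 )  *23^ ( - 1)*151^1=- 151/391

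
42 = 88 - 46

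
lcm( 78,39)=78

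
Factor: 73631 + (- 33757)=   2^1*19937^1= 39874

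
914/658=457/329 = 1.39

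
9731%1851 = 476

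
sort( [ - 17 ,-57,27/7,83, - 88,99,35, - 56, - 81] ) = [ - 88,- 81, - 57,-56 , - 17,27/7,  35, 83, 99]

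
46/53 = 46/53 = 0.87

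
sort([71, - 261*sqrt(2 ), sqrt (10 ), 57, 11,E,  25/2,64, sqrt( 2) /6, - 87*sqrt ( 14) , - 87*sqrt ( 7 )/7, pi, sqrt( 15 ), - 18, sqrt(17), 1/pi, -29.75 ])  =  [ - 261*sqrt ( 2),-87*sqrt( 14),-87*sqrt( 7 )/7, - 29.75, - 18,sqrt( 2)/6,1/pi, E, pi, sqrt( 10), sqrt(15 ), sqrt (17 ), 11 , 25/2, 57,64, 71]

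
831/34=24 + 15/34 = 24.44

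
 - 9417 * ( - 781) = 7354677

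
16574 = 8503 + 8071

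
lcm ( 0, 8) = 0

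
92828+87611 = 180439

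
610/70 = 8+5/7 = 8.71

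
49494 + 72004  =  121498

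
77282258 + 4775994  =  82058252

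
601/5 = 601/5 = 120.20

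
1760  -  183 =1577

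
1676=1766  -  90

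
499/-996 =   -  1 + 497/996 = - 0.50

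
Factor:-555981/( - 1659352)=2^(- 3 )*3^1*41^( - 1)*5059^( - 1)*185327^1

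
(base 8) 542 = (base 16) 162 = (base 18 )11c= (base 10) 354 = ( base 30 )BO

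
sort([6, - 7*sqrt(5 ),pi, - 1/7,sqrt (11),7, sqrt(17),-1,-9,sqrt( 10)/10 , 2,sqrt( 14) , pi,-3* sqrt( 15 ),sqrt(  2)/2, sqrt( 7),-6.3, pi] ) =[  -  7*sqrt (5 ),-3* sqrt(15), - 9, - 6.3, - 1, -1/7, sqrt(10) /10,sqrt(2) /2, 2,sqrt(7),pi,pi, pi,  sqrt( 11)  ,  sqrt ( 14), sqrt (17),6,7]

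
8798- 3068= 5730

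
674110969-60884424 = 613226545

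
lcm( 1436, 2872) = 2872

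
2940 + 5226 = 8166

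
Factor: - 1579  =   - 1579^1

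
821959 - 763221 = 58738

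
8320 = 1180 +7140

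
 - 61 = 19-80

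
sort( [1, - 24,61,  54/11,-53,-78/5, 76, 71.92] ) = [ - 53, -24, - 78/5  ,  1, 54/11, 61, 71.92,76 ]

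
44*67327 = 2962388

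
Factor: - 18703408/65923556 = -4675852/16480889=- 2^2*79^1*107^( - 1) * 14797^1*154027^( - 1) 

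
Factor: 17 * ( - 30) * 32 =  - 2^6*3^1*5^1*17^1  =  - 16320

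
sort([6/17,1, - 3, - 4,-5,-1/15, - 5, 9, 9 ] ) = [-5,-5, - 4, - 3, -1/15,6/17 , 1,9, 9 ] 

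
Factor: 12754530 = 2^1*3^3*5^1*97^1*487^1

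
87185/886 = 98 + 357/886= 98.40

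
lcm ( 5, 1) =5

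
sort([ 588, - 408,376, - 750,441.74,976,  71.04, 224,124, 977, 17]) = [-750,-408,17, 71.04 , 124, 224, 376, 441.74,588,976,  977 ]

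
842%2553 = 842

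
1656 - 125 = 1531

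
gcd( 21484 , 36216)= 4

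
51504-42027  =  9477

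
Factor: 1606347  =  3^2 * 17^1*10499^1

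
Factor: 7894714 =2^1*41^1 * 43^1*2239^1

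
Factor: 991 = 991^1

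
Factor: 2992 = 2^4*11^1*17^1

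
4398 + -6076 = -1678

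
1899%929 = 41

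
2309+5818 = 8127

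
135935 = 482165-346230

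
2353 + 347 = 2700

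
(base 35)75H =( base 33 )81M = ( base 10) 8767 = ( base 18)1911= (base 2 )10001000111111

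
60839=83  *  733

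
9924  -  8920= 1004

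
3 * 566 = 1698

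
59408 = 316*188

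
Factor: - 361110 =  - 2^1*3^1*5^1*12037^1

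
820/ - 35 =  - 164/7= - 23.43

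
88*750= 66000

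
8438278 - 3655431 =4782847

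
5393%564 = 317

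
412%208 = 204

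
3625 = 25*145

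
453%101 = 49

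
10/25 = 2/5 = 0.40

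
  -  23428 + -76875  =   - 100303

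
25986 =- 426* ( - 61) 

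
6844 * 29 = 198476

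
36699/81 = 453 + 2/27=453.07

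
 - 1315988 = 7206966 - 8522954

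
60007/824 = 72 + 679/824  =  72.82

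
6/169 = 6/169 = 0.04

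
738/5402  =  369/2701  =  0.14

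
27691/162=27691/162=170.93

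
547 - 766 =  -219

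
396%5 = 1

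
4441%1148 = 997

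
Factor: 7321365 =3^2*5^1*19^1 * 8563^1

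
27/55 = 27/55 = 0.49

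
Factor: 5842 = 2^1 * 23^1*127^1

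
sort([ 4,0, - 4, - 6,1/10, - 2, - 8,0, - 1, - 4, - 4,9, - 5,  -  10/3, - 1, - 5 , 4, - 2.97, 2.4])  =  [-8, - 6,-5, - 5, - 4, - 4, - 4, - 10/3, - 2.97,-2, - 1 , - 1,0,0,1/10,2.4, 4, 4, 9] 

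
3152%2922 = 230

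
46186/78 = 592  +  5/39= 592.13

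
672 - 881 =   -  209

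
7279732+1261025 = 8540757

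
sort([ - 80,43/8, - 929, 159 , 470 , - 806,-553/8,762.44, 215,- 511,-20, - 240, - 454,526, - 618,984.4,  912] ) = [ - 929, - 806, - 618, - 511,-454,  -  240, - 80,- 553/8,  -  20,43/8, 159,215,  470,526,  762.44,912,  984.4] 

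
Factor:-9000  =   - 2^3*3^2*5^3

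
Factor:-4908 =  - 2^2*3^1*409^1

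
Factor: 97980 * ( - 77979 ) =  - 7640382420 = -2^2*3^2*5^1 * 11^1*17^1 *23^1 * 71^1 * 139^1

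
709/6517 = 709/6517 = 0.11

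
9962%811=230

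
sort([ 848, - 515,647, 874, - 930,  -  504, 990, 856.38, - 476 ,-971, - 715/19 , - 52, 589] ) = [  -  971,-930, - 515, - 504 , - 476,- 52, - 715/19 , 589, 647,848, 856.38, 874,  990 ] 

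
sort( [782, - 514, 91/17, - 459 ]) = [ - 514, - 459,91/17 , 782 ]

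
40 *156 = 6240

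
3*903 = 2709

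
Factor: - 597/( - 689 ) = 3^1*13^(-1)*  53^( - 1) * 199^1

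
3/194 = 3/194  =  0.02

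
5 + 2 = 7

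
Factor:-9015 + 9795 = 2^2*3^1*5^1*13^1 = 780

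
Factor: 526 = 2^1*263^1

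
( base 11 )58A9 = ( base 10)7742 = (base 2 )1111000111110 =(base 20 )j72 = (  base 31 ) 81n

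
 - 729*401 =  - 292329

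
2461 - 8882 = - 6421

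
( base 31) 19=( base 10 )40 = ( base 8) 50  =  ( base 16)28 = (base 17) 26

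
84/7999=84/7999 = 0.01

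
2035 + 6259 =8294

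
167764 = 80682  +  87082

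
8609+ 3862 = 12471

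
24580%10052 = 4476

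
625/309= 625/309 = 2.02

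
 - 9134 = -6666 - 2468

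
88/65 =88/65 = 1.35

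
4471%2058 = 355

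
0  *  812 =0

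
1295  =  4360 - 3065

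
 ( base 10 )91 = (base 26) 3D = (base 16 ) 5b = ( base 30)31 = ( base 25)3g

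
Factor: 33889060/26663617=2^2*5^1*47^( - 1)*103^1*691^( -1)*821^( - 1)*16451^1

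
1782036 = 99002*18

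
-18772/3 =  - 18772/3 = -6257.33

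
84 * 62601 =5258484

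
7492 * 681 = 5102052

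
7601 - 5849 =1752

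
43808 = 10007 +33801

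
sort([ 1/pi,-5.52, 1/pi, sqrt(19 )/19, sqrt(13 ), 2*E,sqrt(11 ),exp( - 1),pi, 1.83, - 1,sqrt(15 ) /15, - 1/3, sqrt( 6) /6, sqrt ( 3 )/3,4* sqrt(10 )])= [ - 5.52, - 1,- 1/3, sqrt(19)/19, sqrt( 15 )/15,  1/pi,1/pi,exp( - 1),sqrt(6)/6, sqrt(3)/3, 1.83,pi, sqrt(11 ),sqrt(13 ),  2*E, 4*sqrt( 10 ) ]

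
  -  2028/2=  - 1014= - 1014.00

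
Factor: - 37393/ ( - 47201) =61/77 = 7^( - 1) * 11^( -1 )*61^1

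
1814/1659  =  1814/1659 = 1.09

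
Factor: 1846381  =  101^2*181^1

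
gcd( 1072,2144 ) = 1072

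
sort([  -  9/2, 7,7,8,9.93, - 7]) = [- 7, - 9/2, 7, 7 , 8, 9.93 ]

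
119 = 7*17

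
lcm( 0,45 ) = 0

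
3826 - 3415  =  411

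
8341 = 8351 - 10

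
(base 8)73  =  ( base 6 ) 135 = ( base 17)38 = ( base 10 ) 59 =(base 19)32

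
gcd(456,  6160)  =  8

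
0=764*0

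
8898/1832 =4 + 785/916 = 4.86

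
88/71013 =88/71013 = 0.00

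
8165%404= 85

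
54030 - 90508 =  - 36478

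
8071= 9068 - 997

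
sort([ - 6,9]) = [  -  6, 9 ] 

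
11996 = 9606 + 2390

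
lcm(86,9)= 774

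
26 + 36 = 62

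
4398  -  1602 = 2796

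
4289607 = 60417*71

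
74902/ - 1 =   -  74902/1 = - 74902.00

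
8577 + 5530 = 14107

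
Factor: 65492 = 2^2*7^1*2339^1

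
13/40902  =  13/40902=0.00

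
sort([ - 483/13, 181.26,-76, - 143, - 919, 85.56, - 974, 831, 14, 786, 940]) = [ - 974, - 919, -143, - 76, - 483/13 , 14,85.56,181.26, 786, 831,940 ]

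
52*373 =19396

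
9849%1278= 903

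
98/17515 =98/17515=0.01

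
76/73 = 76/73 = 1.04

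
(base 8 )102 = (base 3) 2110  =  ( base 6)150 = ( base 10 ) 66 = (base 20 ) 36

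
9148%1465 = 358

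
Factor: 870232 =2^3*11^2*29^1*31^1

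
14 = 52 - 38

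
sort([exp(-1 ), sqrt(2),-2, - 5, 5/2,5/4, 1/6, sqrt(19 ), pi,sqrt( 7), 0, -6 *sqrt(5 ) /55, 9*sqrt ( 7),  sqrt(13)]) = [ - 5, - 2, - 6*sqrt(5)/55,  0, 1/6,exp( - 1),5/4, sqrt( 2 ),  5/2 , sqrt( 7),pi,sqrt (13), sqrt(19 ), 9*sqrt ( 7 )]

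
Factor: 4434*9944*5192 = 2^7*3^1*11^2*59^1*113^1 *739^1 = 228924085632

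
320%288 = 32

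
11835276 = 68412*173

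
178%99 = 79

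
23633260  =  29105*812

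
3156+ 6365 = 9521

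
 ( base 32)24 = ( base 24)2K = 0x44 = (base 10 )68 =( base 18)3E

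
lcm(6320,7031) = 562480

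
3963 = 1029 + 2934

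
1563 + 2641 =4204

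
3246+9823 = 13069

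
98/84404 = 49/42202 = 0.00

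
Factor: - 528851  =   - 509^1*1039^1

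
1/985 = 1/985 = 0.00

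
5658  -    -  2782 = 8440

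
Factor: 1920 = 2^7*3^1*5^1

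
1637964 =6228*263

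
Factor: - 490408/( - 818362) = 2^2*59^1 *373^(  -  1)*1039^1*1097^( - 1)= 245204/409181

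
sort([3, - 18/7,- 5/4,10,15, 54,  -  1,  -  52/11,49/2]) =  [  -  52/11, - 18/7 ,-5/4 ,-1,3, 10, 15,49/2,54]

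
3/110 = 3/110 = 0.03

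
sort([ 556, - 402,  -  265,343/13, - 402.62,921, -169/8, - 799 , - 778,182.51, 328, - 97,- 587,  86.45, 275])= [ - 799, -778 , - 587, - 402.62,- 402, - 265, - 97, - 169/8, 343/13,86.45,182.51,275,328,  556,921 ] 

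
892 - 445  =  447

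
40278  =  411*98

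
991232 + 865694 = 1856926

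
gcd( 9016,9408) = 392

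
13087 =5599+7488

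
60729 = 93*653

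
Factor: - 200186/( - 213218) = 553/589=7^1*19^ ( - 1 )*31^(  -  1)*79^1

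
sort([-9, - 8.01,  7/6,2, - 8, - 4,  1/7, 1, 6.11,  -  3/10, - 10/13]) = [ - 9,  -  8.01, -8, - 4,-10/13, - 3/10,1/7, 1,7/6,2 , 6.11 ] 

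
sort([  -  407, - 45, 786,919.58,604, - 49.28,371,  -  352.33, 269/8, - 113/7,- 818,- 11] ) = [-818, - 407, - 352.33  ,  -  49.28,-45,-113/7, - 11 , 269/8, 371,604,786,919.58] 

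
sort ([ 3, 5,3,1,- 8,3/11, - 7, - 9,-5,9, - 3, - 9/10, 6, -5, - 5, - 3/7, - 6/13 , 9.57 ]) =[ - 9, - 8,  -  7, - 5,-5, - 5, - 3,-9/10, - 6/13, - 3/7,3/11, 1,3,3,5, 6,9,9.57]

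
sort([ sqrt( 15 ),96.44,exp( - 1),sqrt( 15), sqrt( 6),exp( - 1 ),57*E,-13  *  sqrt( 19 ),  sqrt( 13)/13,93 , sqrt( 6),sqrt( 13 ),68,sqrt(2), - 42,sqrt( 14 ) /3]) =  [ - 13*sqrt(19), - 42, sqrt( 13 ) /13,exp(  -  1),exp( - 1),sqrt( 14)/3,  sqrt( 2), sqrt( 6),sqrt( 6 ),sqrt (13),sqrt(15 ),sqrt( 15 ),68,93,96.44,57* E ]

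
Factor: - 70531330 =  - 2^1 * 5^1*101^1*69833^1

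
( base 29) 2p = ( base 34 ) 2F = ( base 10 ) 83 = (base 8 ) 123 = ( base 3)10002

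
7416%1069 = 1002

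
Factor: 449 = 449^1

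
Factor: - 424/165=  - 2^3 * 3^(-1 )*5^( - 1)*11^(-1) * 53^1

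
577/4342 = 577/4342 = 0.13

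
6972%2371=2230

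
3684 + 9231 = 12915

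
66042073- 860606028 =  - 794563955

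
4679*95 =444505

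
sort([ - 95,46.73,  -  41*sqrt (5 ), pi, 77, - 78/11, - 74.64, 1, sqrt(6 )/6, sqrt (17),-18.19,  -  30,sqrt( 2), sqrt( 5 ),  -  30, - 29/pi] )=[-95, - 41*sqrt( 5 ), - 74.64,- 30,-30,-18.19,-29/pi, - 78/11, sqrt ( 6 )/6, 1, sqrt( 2), sqrt ( 5 ), pi,  sqrt(17),46.73 , 77 ] 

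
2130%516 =66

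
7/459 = 7/459 = 0.02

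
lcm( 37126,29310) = 556890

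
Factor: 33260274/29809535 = 1146906/1027915=2^1*3^3*5^( - 1) * 7^(  -  1)*43^(  -  1 )*67^1 * 317^1*683^( - 1 )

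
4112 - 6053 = - 1941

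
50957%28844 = 22113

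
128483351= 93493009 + 34990342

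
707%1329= 707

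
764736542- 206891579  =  557844963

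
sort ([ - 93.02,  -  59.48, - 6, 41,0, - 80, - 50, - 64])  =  [ - 93.02, - 80, - 64, - 59.48, - 50,  -  6, 0,  41]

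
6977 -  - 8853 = 15830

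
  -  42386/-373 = 113 + 237/373 = 113.64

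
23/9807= 23/9807 =0.00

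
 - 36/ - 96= 3/8=0.38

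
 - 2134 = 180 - 2314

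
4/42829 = 4/42829 = 0.00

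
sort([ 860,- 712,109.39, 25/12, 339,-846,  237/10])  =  [  -  846, - 712, 25/12 , 237/10,109.39,339, 860]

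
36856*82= 3022192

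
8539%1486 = 1109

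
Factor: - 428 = -2^2*107^1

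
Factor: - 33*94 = -3102 =- 2^1*3^1*11^1*47^1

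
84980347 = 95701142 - 10720795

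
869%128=101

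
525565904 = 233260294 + 292305610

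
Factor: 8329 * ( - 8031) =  - 3^1*2677^1 * 8329^1 = -66890199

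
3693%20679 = 3693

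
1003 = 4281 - 3278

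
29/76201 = 29/76201  =  0.00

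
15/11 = 15/11 = 1.36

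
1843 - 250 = 1593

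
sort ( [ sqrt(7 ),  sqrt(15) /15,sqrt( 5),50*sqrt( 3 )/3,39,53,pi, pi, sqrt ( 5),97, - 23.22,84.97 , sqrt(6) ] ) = [ -23.22,sqrt(15 )/15, sqrt( 5), sqrt(5 ),sqrt(6),sqrt( 7 ) , pi,pi  ,  50*  sqrt(3 ) /3,39,53, 84.97, 97 ]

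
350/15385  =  70/3077 = 0.02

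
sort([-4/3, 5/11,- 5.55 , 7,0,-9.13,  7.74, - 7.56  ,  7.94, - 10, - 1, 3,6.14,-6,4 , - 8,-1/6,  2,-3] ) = [-10,- 9.13,-8,-7.56, - 6, - 5.55, - 3, - 4/3, - 1, - 1/6,0,5/11,2, 3,  4  ,  6.14, 7, 7.74,7.94]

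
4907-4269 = 638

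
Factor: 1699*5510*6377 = 59698221730 = 2^1*5^1* 7^1 * 19^1*29^1*911^1*1699^1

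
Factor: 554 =2^1  *277^1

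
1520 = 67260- 65740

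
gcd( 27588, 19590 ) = 6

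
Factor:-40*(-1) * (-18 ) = -720 = - 2^4*3^2*5^1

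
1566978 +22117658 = 23684636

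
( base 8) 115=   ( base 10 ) 77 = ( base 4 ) 1031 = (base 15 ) 52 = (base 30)2H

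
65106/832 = 32553/416 = 78.25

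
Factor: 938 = 2^1*7^1*67^1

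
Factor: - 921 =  - 3^1*307^1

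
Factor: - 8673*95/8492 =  - 2^( - 2 )*3^1 * 5^1*7^2*11^( -1 )*19^1 * 59^1*193^( - 1) =- 823935/8492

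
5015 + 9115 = 14130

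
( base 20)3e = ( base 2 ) 1001010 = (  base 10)74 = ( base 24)32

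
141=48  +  93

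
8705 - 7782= 923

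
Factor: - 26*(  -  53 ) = 1378 = 2^1*13^1*53^1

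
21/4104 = 7/1368 = 0.01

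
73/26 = 73/26 = 2.81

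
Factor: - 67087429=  - 109^1*383^1*1607^1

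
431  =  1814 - 1383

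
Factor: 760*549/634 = 208620/317 = 2^2*3^2* 5^1*19^1*61^1*317^( - 1 ) 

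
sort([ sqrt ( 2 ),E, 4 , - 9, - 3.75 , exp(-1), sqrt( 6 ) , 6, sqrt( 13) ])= [ - 9 ,- 3.75, exp ( - 1) , sqrt(2)  ,  sqrt (6), E, sqrt( 13 ),4,  6]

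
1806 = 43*42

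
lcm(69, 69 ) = 69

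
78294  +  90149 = 168443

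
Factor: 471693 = 3^1*157231^1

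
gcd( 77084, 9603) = 1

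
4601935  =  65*70799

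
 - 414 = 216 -630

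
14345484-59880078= - 45534594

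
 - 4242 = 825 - 5067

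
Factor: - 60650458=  - 2^1*11^1*17^1*257^1*631^1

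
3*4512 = 13536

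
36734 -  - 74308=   111042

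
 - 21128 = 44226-65354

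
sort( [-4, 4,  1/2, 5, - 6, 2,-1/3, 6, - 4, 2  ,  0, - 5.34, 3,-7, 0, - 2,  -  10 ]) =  [ -10,-7, -6, - 5.34, - 4,-4, - 2, - 1/3, 0,0,  1/2, 2, 2,3, 4, 5, 6] 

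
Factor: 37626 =2^1*3^1*6271^1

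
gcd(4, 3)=1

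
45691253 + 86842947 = 132534200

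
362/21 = 17 + 5/21 = 17.24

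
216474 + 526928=743402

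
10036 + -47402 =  -37366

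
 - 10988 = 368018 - 379006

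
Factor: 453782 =2^1*7^1* 32413^1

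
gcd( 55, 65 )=5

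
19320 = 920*21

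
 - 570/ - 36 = 15 + 5/6 = 15.83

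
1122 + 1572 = 2694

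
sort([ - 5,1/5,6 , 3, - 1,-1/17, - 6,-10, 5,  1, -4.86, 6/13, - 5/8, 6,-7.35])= [ -10,-7.35,-6,-5, - 4.86, -1, -5/8,-1/17,1/5, 6/13,  1 , 3, 5, 6,6]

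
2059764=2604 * 791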